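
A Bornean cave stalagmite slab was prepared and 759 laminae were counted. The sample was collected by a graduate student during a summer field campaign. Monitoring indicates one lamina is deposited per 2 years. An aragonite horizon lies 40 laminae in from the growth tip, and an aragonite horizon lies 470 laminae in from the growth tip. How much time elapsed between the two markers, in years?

Separation: 470 − 40 = 430 laminae.
At 2 years per lamina, 430 × 2 = 860 years.

860 years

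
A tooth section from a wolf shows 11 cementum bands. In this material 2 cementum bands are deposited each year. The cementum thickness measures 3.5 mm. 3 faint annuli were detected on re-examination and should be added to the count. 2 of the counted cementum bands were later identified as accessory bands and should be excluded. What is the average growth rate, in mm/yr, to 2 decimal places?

0.58 mm/yr

Adjusted count: 11 − 2 + 3 = 12 cementum bands.
12 cementum bands at 2 per year is 12 / 2 = 6 years.
3.5 mm over 6 years gives 3.5 / 6 ≈ 0.58 mm/yr.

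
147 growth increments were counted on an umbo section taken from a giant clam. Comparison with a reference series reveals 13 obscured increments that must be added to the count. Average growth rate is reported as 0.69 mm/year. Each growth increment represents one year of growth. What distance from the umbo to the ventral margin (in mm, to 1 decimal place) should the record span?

110.4 mm

True growth increment count = 147 + 13 = 160.
160 years at 0.69 mm/year gives 0.69 × 160 = 110.4 mm.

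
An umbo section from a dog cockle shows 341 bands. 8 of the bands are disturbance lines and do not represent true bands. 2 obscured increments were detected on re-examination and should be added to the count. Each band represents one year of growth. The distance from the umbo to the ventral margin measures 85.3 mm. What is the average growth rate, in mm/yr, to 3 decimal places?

0.255 mm/yr

After corrections the count is 341 − 8 + 2 = 335 bands.
Mean rate = 85.3 mm / 335 years ≈ 0.255 mm/yr.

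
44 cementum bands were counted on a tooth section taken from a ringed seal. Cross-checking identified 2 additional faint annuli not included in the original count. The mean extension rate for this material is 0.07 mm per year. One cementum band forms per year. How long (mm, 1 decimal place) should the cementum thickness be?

True cementum band count = 44 + 2 = 46.
46 years at 0.07 mm/year gives 0.07 × 46 = 3.2 mm.

3.2 mm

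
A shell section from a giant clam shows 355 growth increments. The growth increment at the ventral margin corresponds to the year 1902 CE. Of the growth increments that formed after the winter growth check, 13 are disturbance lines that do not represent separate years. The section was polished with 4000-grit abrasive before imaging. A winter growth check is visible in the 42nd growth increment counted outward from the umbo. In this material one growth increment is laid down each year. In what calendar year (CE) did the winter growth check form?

1602 CE

355 − 42 = 313 growth increments lie beyond the winter growth check toward the ventral margin.
313 − 13 false = 300 true growth increments after the winter growth check.
1902 − 300 = 1602 CE.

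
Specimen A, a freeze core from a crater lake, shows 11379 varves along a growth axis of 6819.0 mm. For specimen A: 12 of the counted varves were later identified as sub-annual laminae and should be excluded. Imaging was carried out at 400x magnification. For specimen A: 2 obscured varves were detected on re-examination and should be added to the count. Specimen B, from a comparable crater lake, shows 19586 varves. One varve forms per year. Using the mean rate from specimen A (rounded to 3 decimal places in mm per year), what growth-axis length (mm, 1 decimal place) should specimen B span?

11751.6 mm

Specimen A: after corrections the count is 11379 − 12 + 2 = 11369 varves.
A: Extension rate ≈ 6819.0 / 11369 = 0.600 mm per year.
Length of B = 0.600 × 19586 = 11751.6 mm.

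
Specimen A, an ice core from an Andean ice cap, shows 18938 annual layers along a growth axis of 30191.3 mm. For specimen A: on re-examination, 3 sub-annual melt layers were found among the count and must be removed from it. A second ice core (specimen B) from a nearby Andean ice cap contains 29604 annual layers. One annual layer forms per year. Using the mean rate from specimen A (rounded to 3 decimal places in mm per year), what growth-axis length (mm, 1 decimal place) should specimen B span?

Specimen A: adjusted count: 18938 − 3 = 18935 annual layers.
A: Mean rate = 30191.3 mm / 18935 years ≈ 1.594 mm/year.
For B, 1.594 mm/year × 29604 years = 47188.8 mm.

47188.8 mm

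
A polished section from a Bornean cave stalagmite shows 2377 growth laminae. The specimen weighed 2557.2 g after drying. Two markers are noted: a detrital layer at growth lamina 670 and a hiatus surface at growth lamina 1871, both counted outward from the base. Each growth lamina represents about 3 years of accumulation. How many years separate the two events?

The two markers are separated by 1871 − 670 = 1201 growth laminae.
At 3 years per growth lamina, 1201 × 3 = 3603 years.

3603 yr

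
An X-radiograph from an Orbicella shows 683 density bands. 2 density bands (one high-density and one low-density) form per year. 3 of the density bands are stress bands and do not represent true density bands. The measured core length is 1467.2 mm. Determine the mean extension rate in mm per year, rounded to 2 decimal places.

4.32 mm per year

After corrections the count is 683 − 3 = 680 density bands.
680 density bands at 2 per year is 680 / 2 = 340 years.
Mean rate = 1467.2 mm / 340 years ≈ 4.32 mm per year.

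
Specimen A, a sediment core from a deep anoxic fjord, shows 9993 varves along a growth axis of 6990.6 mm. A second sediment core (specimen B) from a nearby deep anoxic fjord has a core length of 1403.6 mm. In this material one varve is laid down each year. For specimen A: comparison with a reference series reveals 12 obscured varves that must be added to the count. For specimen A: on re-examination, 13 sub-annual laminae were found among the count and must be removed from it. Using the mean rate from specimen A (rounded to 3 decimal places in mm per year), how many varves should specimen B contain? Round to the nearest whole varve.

Specimen A: adjusted count: 9993 − 13 + 12 = 9992 varves.
A: Mean rate = 6990.6 mm / 9992 years ≈ 0.700 mm/yr.
B spans 1403.6 / 0.700 = 2005.14 years ≈ 2005 varves.

2005 varves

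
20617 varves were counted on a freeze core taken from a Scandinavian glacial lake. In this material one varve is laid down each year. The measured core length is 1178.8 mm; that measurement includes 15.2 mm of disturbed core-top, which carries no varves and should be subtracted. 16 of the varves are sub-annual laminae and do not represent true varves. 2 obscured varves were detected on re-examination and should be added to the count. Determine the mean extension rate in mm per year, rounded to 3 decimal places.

0.056 mm per year

True varve count = 20617 − 16 + 2 = 20603.
Net length = 1178.8 − 15.2 = 1163.6 mm.
Extension rate ≈ 1163.6 / 20603 = 0.056 mm per year.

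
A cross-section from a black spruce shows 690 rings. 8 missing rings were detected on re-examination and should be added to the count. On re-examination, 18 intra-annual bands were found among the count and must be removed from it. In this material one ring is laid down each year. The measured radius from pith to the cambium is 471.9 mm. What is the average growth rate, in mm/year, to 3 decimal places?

Adjusted count: 690 − 18 + 8 = 680 rings.
Extension rate ≈ 471.9 / 680 = 0.694 mm/year.

0.694 mm/year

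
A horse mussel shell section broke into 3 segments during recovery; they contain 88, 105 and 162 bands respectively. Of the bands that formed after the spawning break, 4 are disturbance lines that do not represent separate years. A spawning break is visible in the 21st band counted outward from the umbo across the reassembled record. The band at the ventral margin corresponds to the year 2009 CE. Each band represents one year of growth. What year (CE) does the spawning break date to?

1679 CE

Total bands = 88 + 105 + 162 = 355.
Between band 21 and the ventral margin there are 355 − 21 = 334 bands.
334 − 4 false = 330 true bands after the spawning break.
Counting back 330 years from 2009 CE places the spawning break in 2009 − 330 = 1679 CE.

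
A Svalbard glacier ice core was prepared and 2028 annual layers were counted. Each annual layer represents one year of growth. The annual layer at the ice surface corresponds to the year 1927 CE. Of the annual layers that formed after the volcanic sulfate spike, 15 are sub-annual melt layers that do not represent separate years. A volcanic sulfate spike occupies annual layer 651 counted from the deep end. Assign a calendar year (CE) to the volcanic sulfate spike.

565 CE

The volcanic sulfate spike sits at annual layer 651 from the deep end, so 2028 − 651 = 1377 annual layers formed after it.
1377 − 15 false = 1362 true annual layers after the volcanic sulfate spike.
Counting back 1362 years from 1927 CE places the volcanic sulfate spike in 1927 − 1362 = 565 CE.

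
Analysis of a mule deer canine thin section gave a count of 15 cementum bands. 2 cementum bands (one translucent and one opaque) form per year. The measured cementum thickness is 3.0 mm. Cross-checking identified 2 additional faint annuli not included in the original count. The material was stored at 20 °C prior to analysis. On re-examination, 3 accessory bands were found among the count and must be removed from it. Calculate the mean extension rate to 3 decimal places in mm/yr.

0.429 mm/yr

True cementum band count = 15 − 3 + 2 = 14.
Dividing by 2 cementum bands per year: 14 / 2 = 7 years.
Extension rate ≈ 3.0 / 7 = 0.429 mm/yr.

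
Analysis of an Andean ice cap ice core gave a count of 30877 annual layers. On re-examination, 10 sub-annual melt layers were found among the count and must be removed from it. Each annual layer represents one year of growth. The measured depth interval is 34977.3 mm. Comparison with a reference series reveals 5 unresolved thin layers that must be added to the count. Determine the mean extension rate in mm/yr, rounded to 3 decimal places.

1.133 mm/yr

After corrections the count is 30877 − 10 + 5 = 30872 annual layers.
Extension rate ≈ 34977.3 / 30872 = 1.133 mm/yr.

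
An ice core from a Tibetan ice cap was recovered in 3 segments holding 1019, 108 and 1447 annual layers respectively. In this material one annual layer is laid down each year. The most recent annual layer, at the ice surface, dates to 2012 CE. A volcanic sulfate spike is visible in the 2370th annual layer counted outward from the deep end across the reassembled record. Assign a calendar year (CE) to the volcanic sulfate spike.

1808 CE

Total annual layers = 1019 + 108 + 1447 = 2574.
Between annual layer 2370 and the ice surface there are 2574 − 2370 = 204 annual layers.
Counting back 204 years from 2012 CE places the volcanic sulfate spike in 2012 − 204 = 1808 CE.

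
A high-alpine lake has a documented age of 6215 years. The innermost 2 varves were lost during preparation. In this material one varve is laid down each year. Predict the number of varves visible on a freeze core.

Expected varves over 6215 years: 6215.
Less the 2 uncaptured varves: 6215 − 2 = 6213.

6213 varves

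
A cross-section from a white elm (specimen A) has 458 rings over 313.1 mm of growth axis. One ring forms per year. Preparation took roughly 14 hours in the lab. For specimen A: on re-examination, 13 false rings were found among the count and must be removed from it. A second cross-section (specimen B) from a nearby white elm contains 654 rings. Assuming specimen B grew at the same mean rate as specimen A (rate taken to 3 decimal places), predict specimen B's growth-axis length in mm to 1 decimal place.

460.4 mm

Specimen A: after corrections the count is 458 − 13 = 445 rings.
A: Mean rate = 313.1 mm / 445 years ≈ 0.704 mm per year.
For B, 0.704 mm/year × 654 years = 460.4 mm.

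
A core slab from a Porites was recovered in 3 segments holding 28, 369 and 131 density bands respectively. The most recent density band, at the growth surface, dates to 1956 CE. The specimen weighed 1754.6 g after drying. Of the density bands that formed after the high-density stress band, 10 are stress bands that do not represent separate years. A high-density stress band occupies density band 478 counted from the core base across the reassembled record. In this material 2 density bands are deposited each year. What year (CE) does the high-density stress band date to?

Total density bands = 28 + 369 + 131 = 528.
The high-density stress band sits at density band 478 from the core base, so 528 − 478 = 50 density bands formed after it.
50 − 10 false = 40 true density bands after the high-density stress band.
Dividing by 2 density bands per year: 40 / 2 = 20 years.
The density band at the growth surface is 1956 CE, so the high-density stress band dates to 1956 − 20 = 1936 CE.

1936 CE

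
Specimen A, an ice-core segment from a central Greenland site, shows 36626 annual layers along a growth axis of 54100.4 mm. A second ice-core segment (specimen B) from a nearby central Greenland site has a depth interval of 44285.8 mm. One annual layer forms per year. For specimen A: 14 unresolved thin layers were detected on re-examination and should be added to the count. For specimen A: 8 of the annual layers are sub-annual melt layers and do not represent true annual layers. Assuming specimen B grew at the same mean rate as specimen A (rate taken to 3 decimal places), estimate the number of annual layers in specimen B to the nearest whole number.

Specimen A: true annual layer count = 36626 − 8 + 14 = 36632.
A: Extension rate ≈ 54100.4 / 36632 = 1.477 mm/year.
Specimen B: 44285.8 mm / 1.477 mm per year = 29983.62 years ≈ 29984 annual layers.

29984 annual layers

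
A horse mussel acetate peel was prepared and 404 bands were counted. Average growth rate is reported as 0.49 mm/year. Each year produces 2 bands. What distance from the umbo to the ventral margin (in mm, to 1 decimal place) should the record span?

99.0 mm

Dividing by 2 bands per year: 404 / 2 = 202 years.
Predicted length = 0.49 mm/year × 202 years = 99.0 mm.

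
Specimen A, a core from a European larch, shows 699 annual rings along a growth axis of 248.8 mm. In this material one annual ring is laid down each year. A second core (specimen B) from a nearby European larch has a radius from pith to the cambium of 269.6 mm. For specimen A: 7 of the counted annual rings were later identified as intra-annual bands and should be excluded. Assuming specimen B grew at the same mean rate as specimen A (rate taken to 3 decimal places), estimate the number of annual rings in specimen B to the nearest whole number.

749 annual rings

Specimen A: after corrections the count is 699 − 7 = 692 annual rings.
A: Mean rate = 248.8 mm / 692 years ≈ 0.360 mm/yr.
Specimen B: 269.6 mm / 0.360 mm per year = 748.89 years ≈ 749 annual rings.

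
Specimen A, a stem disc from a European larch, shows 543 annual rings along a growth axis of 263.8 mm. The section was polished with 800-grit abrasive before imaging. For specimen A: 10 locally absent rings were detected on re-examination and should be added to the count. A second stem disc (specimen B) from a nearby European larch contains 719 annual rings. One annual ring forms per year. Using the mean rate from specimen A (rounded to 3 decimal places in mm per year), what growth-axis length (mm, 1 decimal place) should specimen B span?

Specimen A: true annual ring count = 543 + 10 = 553.
A: 263.8 mm over 553 years gives 263.8 / 553 ≈ 0.477 mm per year.
Length of B = 0.477 × 719 = 343.0 mm.

343.0 mm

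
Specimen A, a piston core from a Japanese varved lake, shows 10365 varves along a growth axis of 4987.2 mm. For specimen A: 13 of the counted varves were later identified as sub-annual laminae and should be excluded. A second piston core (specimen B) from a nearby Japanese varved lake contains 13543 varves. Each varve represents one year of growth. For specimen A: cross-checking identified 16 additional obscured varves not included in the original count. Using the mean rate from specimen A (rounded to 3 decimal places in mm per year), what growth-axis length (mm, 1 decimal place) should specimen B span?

6514.2 mm

Specimen A: after corrections the count is 10365 − 13 + 16 = 10368 varves.
A: Extension rate ≈ 4987.2 / 10368 = 0.481 mm per year.
For B, 0.481 mm/year × 13543 years = 6514.2 mm.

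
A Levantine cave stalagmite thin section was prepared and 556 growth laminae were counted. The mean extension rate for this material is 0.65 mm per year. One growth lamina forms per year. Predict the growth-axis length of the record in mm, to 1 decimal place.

556 years of growth are recorded.
556 years at 0.65 mm/year gives 0.65 × 556 = 361.4 mm.

361.4 mm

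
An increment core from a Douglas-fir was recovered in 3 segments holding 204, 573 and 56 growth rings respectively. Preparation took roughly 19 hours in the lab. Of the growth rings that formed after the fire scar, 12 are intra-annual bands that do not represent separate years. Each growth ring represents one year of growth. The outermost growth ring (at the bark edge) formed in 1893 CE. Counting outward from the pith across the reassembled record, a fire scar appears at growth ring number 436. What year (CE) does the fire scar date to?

1508 CE

Total growth rings = 204 + 573 + 56 = 833.
833 − 436 = 397 growth rings lie beyond the fire scar toward the bark edge.
Excluding 12 false growth rings: 397 − 12 = 385.
1893 − 385 = 1508 CE.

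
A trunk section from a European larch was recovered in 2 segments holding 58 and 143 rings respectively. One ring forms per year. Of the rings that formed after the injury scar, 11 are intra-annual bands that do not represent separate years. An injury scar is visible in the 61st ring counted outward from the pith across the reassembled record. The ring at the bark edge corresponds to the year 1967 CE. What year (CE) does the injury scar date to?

1838 CE

Total rings = 58 + 143 = 201.
The injury scar sits at ring 61 from the pith, so 201 − 61 = 140 rings formed after it.
140 − 11 false = 129 true rings after the injury scar.
The ring at the bark edge is 1967 CE, so the injury scar dates to 1967 − 129 = 1838 CE.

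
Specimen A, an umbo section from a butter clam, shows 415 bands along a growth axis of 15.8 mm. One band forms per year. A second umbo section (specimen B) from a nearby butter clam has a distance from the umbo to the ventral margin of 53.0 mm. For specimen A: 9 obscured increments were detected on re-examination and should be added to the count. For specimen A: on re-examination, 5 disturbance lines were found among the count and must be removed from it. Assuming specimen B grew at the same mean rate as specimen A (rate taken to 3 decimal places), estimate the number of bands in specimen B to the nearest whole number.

Specimen A: after corrections the count is 415 − 5 + 9 = 419 bands.
A: 15.8 mm over 419 years gives 15.8 / 419 ≈ 0.038 mm/yr.
Specimen B: 53.0 mm / 0.038 mm per year = 1394.74 years ≈ 1395 bands.

1395 bands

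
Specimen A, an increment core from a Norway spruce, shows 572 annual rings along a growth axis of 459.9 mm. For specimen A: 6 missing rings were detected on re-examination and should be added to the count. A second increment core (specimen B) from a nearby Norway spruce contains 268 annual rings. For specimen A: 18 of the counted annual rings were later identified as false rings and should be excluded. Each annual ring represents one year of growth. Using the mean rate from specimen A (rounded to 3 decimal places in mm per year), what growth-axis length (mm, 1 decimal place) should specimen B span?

220.0 mm

Specimen A: correcting the raw count gives 572 − 18 + 6 = 560 true annual rings.
A: Mean rate = 459.9 mm / 560 years ≈ 0.821 mm/year.
B's length ≈ 0.821 × 268 = 220.0 mm.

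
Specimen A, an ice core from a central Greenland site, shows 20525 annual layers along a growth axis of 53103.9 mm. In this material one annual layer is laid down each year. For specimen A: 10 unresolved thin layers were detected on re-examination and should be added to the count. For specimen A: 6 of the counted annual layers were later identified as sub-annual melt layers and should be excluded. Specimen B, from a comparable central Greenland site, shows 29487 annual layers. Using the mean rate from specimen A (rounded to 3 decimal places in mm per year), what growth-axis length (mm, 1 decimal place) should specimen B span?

Specimen A: true annual layer count = 20525 − 6 + 10 = 20529.
A: Mean rate = 53103.9 mm / 20529 years ≈ 2.587 mm per year.
For B, 2.587 mm/year × 29487 years = 76282.9 mm.

76282.9 mm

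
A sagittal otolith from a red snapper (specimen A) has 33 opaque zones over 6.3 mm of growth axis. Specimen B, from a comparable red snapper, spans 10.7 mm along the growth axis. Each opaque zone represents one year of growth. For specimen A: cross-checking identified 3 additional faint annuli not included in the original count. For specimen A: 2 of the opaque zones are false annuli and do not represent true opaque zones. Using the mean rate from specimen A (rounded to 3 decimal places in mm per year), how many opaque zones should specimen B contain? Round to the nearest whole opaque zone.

58 opaque zones

Specimen A: true opaque zone count = 33 − 2 + 3 = 34.
A: Mean rate = 6.3 mm / 34 years ≈ 0.185 mm per year.
Specimen B: 10.7 mm / 0.185 mm per year = 57.84 years ≈ 58 opaque zones.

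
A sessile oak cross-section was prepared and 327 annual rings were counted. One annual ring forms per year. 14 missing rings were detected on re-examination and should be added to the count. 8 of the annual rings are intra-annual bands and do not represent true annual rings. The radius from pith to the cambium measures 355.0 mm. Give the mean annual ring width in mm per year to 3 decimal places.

1.066 mm per year

After corrections the count is 327 − 8 + 14 = 333 annual rings.
355.0 mm over 333 years gives 355.0 / 333 ≈ 1.066 mm per year.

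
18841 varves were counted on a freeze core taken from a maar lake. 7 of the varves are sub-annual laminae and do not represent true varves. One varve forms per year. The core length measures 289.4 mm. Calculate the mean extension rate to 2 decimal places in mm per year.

Correcting the raw count gives 18841 − 7 = 18834 true varves.
Extension rate ≈ 289.4 / 18834 = 0.02 mm per year.

0.02 mm per year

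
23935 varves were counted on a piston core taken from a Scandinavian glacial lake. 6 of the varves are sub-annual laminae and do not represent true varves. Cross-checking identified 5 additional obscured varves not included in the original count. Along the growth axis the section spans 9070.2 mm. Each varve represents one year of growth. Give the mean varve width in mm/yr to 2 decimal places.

True varve count = 23935 − 6 + 5 = 23934.
Extension rate ≈ 9070.2 / 23934 = 0.38 mm/yr.

0.38 mm/yr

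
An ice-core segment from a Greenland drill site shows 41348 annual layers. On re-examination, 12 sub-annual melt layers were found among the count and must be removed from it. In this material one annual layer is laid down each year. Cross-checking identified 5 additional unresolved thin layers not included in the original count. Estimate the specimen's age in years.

After corrections the count is 41348 − 12 + 5 = 41341 annual layers.
One annual layer per year makes the duration 41341 years.

41341 yr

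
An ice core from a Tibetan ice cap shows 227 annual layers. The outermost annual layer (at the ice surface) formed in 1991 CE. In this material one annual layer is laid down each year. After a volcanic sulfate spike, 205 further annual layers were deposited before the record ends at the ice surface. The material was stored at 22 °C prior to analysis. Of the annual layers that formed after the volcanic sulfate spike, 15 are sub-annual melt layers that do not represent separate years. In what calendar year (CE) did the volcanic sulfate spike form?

There are 205 annual layers younger than the volcanic sulfate spike.
205 − 15 false = 190 true annual layers after the volcanic sulfate spike.
Counting back 190 years from 1991 CE places the volcanic sulfate spike in 1991 − 190 = 1801 CE.

1801 CE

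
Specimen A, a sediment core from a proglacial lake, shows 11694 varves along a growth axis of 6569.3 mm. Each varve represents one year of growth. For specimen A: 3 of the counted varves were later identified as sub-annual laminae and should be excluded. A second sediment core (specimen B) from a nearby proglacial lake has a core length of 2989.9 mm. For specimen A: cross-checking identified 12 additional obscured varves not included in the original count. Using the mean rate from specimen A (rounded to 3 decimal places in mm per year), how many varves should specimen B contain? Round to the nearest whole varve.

5330 varves

Specimen A: true varve count = 11694 − 3 + 12 = 11703.
A: Extension rate ≈ 6569.3 / 11703 = 0.561 mm/year.
For B, 2989.9 / 0.561 = 5329.59 years ≈ 5330 varves.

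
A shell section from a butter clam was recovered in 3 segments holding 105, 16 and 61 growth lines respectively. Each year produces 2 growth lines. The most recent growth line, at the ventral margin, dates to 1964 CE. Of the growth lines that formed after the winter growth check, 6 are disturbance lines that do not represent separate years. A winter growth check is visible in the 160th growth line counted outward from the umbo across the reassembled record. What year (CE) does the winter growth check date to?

1956 CE

Total growth lines = 105 + 16 + 61 = 182.
Between growth line 160 and the ventral margin there are 182 − 160 = 22 growth lines.
Excluding 6 false growth lines: 22 − 6 = 16.
With 2 growth lines per year, 16 / 2 = 8 years.
Counting back 8 years from 1964 CE places the winter growth check in 1964 − 8 = 1956 CE.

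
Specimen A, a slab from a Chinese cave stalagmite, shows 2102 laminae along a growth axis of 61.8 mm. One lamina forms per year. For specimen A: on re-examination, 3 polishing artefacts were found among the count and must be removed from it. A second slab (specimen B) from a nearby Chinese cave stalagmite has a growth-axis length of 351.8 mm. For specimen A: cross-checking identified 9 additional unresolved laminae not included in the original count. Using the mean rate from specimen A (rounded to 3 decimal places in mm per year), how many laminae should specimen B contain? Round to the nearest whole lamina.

Specimen A: correcting the raw count gives 2102 − 3 + 9 = 2108 true laminae.
A: Mean rate = 61.8 mm / 2108 years ≈ 0.029 mm/year.
Specimen B: 351.8 mm / 0.029 mm per year = 12131.03 years ≈ 12131 laminae.

12131 laminae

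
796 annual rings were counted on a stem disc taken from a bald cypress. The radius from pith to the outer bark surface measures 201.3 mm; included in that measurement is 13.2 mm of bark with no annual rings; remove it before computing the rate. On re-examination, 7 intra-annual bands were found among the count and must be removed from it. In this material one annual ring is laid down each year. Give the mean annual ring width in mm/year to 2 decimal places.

Adjusted count: 796 − 7 = 789 annual rings.
Removing the 13.2 mm offcut leaves 201.3 − 13.2 = 188.1 mm.
Extension rate ≈ 188.1 / 789 = 0.24 mm/year.

0.24 mm/year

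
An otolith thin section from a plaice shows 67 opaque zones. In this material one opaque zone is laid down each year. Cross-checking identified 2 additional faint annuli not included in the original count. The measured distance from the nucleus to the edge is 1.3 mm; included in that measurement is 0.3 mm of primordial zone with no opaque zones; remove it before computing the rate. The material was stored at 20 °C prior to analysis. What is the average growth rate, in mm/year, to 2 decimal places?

0.01 mm/year

True opaque zone count = 67 + 2 = 69.
The growth record spans 1.3 − 0.3 = 1.0 mm.
Extension rate ≈ 1.0 / 69 = 0.01 mm/year.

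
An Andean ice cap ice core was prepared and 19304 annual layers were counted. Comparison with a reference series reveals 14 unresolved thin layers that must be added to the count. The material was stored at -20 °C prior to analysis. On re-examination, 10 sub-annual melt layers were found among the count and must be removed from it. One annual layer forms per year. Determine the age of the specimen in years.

19308 years

True annual layer count = 19304 − 10 + 14 = 19308.
One annual layer per year makes the duration 19308 years.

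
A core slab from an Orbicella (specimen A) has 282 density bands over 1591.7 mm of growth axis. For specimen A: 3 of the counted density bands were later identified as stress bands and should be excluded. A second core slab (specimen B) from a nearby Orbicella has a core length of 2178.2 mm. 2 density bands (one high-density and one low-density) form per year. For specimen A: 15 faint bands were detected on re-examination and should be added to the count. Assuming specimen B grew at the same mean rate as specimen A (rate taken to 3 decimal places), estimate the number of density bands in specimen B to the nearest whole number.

Specimen A: adjusted count: 282 − 3 + 15 = 294 density bands.
Specimen A: dividing by 2 density bands per year: 294 / 2 = 147 years.
A: Extension rate ≈ 1591.7 / 147 = 10.828 mm per year.
B spans 2178.2 / 10.828 = 201.16 years; at 2 density bands per year that is 201.16 × 2 ≈ 402 density bands.

402 density bands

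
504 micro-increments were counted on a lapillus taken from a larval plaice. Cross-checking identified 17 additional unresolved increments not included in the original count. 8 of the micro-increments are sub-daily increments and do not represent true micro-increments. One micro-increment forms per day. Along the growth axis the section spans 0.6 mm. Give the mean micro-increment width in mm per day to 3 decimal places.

0.001 mm per day

True micro-increment count = 504 − 8 + 17 = 513.
0.6 mm over 513 days gives 0.6 / 513 ≈ 0.001 mm per day.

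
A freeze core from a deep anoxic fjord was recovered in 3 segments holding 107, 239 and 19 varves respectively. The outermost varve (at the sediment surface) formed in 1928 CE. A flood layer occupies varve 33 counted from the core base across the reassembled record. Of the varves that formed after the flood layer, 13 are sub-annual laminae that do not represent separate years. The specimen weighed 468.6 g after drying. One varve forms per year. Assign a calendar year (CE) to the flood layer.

1609 CE

Total varves = 107 + 239 + 19 = 365.
Between varve 33 and the sediment surface there are 365 − 33 = 332 varves.
332 − 13 false = 319 true varves after the flood layer.
Counting back 319 years from 1928 CE places the flood layer in 1928 − 319 = 1609 CE.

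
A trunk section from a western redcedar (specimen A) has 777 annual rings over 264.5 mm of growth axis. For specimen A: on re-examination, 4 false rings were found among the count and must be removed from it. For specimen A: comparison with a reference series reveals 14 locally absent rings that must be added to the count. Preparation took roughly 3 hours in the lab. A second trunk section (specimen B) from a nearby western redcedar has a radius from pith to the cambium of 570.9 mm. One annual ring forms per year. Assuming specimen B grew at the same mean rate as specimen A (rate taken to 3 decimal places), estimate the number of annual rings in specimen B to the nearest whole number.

1699 annual rings

Specimen A: adjusted count: 777 − 4 + 14 = 787 annual rings.
A: Mean rate = 264.5 mm / 787 years ≈ 0.336 mm per year.
Specimen B: 570.9 mm / 0.336 mm per year = 1699.11 years ≈ 1699 annual rings.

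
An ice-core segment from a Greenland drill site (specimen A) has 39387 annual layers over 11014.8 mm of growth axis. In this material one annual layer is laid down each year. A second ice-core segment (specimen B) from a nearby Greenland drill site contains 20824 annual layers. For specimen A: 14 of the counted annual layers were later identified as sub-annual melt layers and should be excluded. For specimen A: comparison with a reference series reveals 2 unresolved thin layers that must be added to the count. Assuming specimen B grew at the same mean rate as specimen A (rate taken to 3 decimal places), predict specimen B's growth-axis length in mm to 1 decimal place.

5830.7 mm

Specimen A: correcting the raw count gives 39387 − 14 + 2 = 39375 true annual layers.
A: Extension rate ≈ 11014.8 / 39375 = 0.280 mm per year.
B's length ≈ 0.280 × 20824 = 5830.7 mm.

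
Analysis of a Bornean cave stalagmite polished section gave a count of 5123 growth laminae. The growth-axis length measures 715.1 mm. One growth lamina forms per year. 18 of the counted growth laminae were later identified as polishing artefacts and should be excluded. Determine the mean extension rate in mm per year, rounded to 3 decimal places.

Correcting the raw count gives 5123 − 18 = 5105 true growth laminae.
Extension rate ≈ 715.1 / 5105 = 0.140 mm per year.

0.140 mm per year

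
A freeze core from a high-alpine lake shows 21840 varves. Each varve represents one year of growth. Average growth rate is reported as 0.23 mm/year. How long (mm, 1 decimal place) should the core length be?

21840 years of growth are recorded.
21840 years at 0.23 mm/year gives 0.23 × 21840 = 5023.2 mm.

5023.2 mm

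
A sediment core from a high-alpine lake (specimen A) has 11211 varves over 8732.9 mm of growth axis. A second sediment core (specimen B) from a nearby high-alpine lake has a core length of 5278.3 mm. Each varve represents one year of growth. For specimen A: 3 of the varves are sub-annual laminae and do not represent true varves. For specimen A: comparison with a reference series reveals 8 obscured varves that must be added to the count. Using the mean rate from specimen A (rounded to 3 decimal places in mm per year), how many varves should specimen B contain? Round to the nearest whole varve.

6776 varves

Specimen A: true varve count = 11211 − 3 + 8 = 11216.
A: Mean rate = 8732.9 mm / 11216 years ≈ 0.779 mm/yr.
B spans 5278.3 / 0.779 = 6775.74 years ≈ 6776 varves.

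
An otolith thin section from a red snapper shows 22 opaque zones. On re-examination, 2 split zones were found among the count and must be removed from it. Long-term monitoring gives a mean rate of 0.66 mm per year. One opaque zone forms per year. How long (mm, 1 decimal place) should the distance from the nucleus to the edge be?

13.2 mm

Adjusted count: 22 − 2 = 20 opaque zones.
Predicted length = 0.66 mm/year × 20 years = 13.2 mm.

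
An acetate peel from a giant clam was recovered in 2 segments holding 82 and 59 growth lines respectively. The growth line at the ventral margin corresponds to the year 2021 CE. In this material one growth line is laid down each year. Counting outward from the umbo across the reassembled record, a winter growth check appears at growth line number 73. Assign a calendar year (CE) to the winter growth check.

Total growth lines = 82 + 59 = 141.
141 − 73 = 68 growth lines lie beyond the winter growth check toward the ventral margin.
Counting back 68 years from 2021 CE places the winter growth check in 2021 − 68 = 1953 CE.

1953 CE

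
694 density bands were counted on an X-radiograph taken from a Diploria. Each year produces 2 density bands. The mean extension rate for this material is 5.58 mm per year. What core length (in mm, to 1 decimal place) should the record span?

With 2 density bands per year, 694 / 2 = 347 years.
Length ≈ 5.58 × 347 = 1936.3 mm.

1936.3 mm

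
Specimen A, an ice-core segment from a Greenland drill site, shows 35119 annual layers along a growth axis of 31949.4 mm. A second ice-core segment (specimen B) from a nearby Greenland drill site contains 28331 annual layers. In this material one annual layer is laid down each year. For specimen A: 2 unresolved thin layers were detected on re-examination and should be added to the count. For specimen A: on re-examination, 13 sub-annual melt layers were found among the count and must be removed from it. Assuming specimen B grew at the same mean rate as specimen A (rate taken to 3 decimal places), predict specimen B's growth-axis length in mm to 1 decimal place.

Specimen A: adjusted count: 35119 − 13 + 2 = 35108 annual layers.
A: Mean rate = 31949.4 mm / 35108 years ≈ 0.910 mm/yr.
Length of B = 0.910 × 28331 = 25781.2 mm.

25781.2 mm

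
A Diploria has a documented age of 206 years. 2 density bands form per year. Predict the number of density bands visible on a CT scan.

206 years at 2 density bands per year gives 206 × 2 = 412 density bands.
So 412 density bands should be present.

412 density bands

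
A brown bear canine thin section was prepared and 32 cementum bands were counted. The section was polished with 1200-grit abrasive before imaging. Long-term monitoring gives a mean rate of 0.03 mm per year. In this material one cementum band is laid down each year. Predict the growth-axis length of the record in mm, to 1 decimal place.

1.0 mm

The record spans 32 years at 0.03 mm per year.
32 years at 0.03 mm/year gives 0.03 × 32 = 1.0 mm.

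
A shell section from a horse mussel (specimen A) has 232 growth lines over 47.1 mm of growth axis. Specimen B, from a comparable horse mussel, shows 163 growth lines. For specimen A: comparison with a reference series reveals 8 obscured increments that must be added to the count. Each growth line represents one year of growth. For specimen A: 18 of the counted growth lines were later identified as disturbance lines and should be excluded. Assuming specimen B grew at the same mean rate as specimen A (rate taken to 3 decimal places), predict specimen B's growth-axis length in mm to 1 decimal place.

Specimen A: adjusted count: 232 − 18 + 8 = 222 growth lines.
A: Extension rate ≈ 47.1 / 222 = 0.212 mm per year.
For B, 0.212 mm/year × 163 years = 34.6 mm.

34.6 mm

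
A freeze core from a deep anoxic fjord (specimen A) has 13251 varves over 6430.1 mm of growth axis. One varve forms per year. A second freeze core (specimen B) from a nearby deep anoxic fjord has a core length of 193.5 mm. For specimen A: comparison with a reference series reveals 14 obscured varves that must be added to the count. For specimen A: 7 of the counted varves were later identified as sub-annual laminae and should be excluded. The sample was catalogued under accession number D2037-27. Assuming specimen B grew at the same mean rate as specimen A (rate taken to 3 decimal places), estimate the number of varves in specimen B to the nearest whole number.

Specimen A: adjusted count: 13251 − 7 + 14 = 13258 varves.
A: 6430.1 mm over 13258 years gives 6430.1 / 13258 ≈ 0.485 mm/year.
Specimen B: 193.5 mm / 0.485 mm per year = 398.97 years ≈ 399 varves.

399 varves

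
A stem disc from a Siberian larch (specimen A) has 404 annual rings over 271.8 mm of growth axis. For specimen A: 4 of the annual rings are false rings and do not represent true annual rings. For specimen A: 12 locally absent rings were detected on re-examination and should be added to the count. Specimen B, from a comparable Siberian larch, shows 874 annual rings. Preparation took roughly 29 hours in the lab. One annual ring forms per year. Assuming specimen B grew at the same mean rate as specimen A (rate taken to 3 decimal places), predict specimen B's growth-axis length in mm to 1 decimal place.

576.8 mm

Specimen A: true annual ring count = 404 − 4 + 12 = 412.
A: Mean rate = 271.8 mm / 412 years ≈ 0.660 mm per year.
Length of B = 0.660 × 874 = 576.8 mm.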